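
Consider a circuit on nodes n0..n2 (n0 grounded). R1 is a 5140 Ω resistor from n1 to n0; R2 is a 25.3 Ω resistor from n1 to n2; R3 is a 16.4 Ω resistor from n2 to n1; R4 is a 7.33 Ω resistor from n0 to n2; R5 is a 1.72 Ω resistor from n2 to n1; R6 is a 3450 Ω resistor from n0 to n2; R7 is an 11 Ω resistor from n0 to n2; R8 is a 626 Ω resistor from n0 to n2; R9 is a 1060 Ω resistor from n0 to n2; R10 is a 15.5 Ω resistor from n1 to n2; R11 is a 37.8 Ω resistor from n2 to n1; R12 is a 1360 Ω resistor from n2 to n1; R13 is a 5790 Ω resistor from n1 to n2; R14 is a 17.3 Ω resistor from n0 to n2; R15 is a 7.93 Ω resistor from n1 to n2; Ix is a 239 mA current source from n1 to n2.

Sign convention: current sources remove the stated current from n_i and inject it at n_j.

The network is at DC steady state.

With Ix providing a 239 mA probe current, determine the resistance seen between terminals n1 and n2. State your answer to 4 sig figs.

R_eq = 1.111 Ω

Element admittances at DC:
  Y(R1) = 0.0001946 S between n1,n0
  Y(R2) = 0.03953 S between n1,n2
  Y(R3) = 0.06098 S between n2,n1
  Y(R4) = 0.1364 S between n0,n2
  Y(R5) = 0.5814 S between n2,n1
  Y(R6) = 0.0002899 S between n0,n2
  Y(R7) = 0.09091 S between n0,n2
  Y(R8) = 0.001597 S between n0,n2
  Y(R9) = 0.0009434 S between n0,n2
  Y(R10) = 0.06452 S between n1,n2
  Y(R11) = 0.02646 S between n2,n1
  Y(R12) = 0.0007353 S between n2,n1
  Y(R13) = 0.0001727 S between n1,n2
  Y(R14) = 0.05780 S between n0,n2
  Y(R15) = 0.1261 S between n1,n2
  Ix: injects 0.239 A into n2 (from n1)
Assemble and solve the 2×2 MNA system:
  V(n1)=-0.2654  V(n2)=0.0001793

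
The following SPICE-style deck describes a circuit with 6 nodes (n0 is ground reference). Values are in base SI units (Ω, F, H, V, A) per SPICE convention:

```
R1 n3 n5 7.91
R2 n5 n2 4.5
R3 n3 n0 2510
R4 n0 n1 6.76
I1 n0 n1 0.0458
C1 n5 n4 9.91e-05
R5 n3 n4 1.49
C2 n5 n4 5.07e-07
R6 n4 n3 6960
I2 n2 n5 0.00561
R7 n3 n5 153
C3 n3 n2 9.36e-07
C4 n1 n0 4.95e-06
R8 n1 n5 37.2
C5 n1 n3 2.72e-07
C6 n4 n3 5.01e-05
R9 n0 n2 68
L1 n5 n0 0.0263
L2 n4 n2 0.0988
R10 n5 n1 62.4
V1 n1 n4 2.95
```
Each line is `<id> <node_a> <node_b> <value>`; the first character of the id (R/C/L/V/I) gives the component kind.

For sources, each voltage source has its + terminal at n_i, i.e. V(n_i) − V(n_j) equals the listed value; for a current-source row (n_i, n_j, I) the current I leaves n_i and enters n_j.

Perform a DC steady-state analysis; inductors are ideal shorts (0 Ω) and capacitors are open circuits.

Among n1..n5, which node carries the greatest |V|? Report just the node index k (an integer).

MNA unknowns: 5 node voltages V₁..V_5 plus 3 source currents (L1, L2, V1)
R1: Y=0.1264 on G[3,5]
R2: Y=0.2222 on G[5,2]
R3: Y=0.0003984 on G[3,0]
R4: Y=0.1479 on G[0,1]
I1: z[0]−=0.0458, z[1]+=0.0458
C1: Y=0.000 on G[5,4]
R5: Y=0.6711 on G[3,4]
C2: Y=0.000 on G[5,4]
R6: Y=0.0001437 on G[4,3]
I2: z[2]−=0.00561, z[5]+=0.00561
R7: Y=0.006536 on G[3,5]
C3: Y=0.000 on G[3,2]
C4: Y=0.000 on G[1,0]
R8: Y=0.02688 on G[1,5]
C5: Y=0.000 on G[1,3]
C6: Y=0.000 on G[4,3]
R9: Y=0.01471 on G[0,2]
L1: row V5−V0=0, i_L1 at 5,0
L2: row V4−V2=0, i_L2 at 4,2
R10: Y=0.01603 on G[5,1]
V1: row V1−V4=2.95, i_V1 at 1,4
solve → V1=1.980, V2=-0.9699, V3=-0.8091, V4=-0.9699, V5=0.000
aux → i_L1=-0.2325, i_L2=-0.2242, i_V1=-0.3321

1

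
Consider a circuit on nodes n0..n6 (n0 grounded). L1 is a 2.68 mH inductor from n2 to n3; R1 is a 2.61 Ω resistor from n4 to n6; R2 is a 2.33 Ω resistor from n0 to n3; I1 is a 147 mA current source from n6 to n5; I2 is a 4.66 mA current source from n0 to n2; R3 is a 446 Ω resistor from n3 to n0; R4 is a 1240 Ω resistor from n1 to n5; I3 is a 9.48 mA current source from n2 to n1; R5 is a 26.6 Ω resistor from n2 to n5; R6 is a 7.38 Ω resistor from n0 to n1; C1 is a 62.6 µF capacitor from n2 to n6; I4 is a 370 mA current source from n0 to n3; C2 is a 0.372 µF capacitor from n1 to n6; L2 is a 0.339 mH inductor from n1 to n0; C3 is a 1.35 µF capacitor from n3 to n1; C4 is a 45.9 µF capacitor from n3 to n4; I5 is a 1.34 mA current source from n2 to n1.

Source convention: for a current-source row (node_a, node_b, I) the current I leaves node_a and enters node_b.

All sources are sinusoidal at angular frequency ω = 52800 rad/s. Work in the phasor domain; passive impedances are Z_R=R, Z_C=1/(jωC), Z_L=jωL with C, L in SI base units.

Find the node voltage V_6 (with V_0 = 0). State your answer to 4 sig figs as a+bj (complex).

Element admittances at ω=52800 rad/s:
  Y(L1) = 0.000-0.007067j S between n2,n3
  Y(R1) = 0.3831+0.000j S between n4,n6
  Y(R2) = 0.4292+0.000j S between n0,n3
  I1: injects 0.147 A into n5 (from n6)
  I2: injects 0.00466 A into n2 (from n0)
  Y(R3) = 0.002242+0.000j S between n3,n0
  Y(R4) = 0.0008065+0.000j S between n1,n5
  I3: injects 0.00948 A into n1 (from n2)
  Y(R5) = 0.03759+0.000j S between n2,n5
  Y(R6) = 0.1355+0.000j S between n0,n1
  Y(C1) = 0.000+3.305j S between n2,n6
  I4: injects 0.37 A into n3 (from n0)
  Y(C2) = 0.000+0.01964j S between n1,n6
  Y(L2) = 0.000-0.05587j S between n1,n0
  Y(C3) = 0.000+0.07128j S between n3,n1
  Y(C4) = 0.000+2.424j S between n3,n4
  I5: injects 0.00134 A into n1 (from n2)
Assemble and solve the 6×6 MNA system:
  V(n1)=0.2743+0.4076j  V(n2)=0.6760-0.1467j  V(n3)=0.7295-0.09249j  V(n4)=0.7263-0.08454j  V(n5)=4.496-0.1350j  V(n6)=0.6760-0.1050j

0.6760-0.1050j V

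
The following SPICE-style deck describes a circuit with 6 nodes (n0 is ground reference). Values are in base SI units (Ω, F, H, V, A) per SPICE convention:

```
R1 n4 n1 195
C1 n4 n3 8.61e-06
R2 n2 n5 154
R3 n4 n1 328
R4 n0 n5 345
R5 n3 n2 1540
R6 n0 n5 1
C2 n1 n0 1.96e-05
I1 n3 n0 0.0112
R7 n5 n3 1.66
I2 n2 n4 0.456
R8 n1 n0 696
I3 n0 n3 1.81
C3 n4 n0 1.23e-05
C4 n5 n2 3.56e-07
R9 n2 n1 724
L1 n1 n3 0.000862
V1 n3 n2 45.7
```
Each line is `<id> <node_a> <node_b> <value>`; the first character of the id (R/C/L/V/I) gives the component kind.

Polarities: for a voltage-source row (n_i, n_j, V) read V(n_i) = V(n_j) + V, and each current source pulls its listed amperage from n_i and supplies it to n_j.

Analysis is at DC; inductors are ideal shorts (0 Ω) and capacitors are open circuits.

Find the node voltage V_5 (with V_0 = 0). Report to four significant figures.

Element admittances at DC:
  Y(R1) = 0.005128 S between n4,n1
  Y(C1) = 0.000 S between n4,n3
  Y(R2) = 0.006494 S between n2,n5
  Y(R3) = 0.003049 S between n4,n1
  Y(R4) = 0.002899 S between n0,n5
  Y(R5) = 0.0006494 S between n3,n2
  Y(R6) = 1.000 S between n0,n5
  Y(C2) = 0.000 S between n1,n0
  I1: injects 0.0112 A into n0 (from n3)
  Y(R7) = 0.6024 S between n5,n3
  I2: injects 0.456 A into n4 (from n2)
  Y(R8) = 0.001437 S between n1,n0
  I3: injects 1.81 A into n3 (from n0)
  Y(C3) = 0.000 S between n4,n0
  Y(C4) = 0.000 S between n5,n2
  Y(R9) = 0.001381 S between n2,n1
  L1: short n1↔n3 (DC inductor)
  V1: constraint V(n3)−V(n2) = 45.7
Assemble and solve the 7×7 MNA system:
  V(n1)=5.215  V(n2)=-40.48  V(n3)=5.215  V(n4)=60.98  V(n5)=1.786
  i(L1)=0.3854  i(V1)=0.08872

1.786 V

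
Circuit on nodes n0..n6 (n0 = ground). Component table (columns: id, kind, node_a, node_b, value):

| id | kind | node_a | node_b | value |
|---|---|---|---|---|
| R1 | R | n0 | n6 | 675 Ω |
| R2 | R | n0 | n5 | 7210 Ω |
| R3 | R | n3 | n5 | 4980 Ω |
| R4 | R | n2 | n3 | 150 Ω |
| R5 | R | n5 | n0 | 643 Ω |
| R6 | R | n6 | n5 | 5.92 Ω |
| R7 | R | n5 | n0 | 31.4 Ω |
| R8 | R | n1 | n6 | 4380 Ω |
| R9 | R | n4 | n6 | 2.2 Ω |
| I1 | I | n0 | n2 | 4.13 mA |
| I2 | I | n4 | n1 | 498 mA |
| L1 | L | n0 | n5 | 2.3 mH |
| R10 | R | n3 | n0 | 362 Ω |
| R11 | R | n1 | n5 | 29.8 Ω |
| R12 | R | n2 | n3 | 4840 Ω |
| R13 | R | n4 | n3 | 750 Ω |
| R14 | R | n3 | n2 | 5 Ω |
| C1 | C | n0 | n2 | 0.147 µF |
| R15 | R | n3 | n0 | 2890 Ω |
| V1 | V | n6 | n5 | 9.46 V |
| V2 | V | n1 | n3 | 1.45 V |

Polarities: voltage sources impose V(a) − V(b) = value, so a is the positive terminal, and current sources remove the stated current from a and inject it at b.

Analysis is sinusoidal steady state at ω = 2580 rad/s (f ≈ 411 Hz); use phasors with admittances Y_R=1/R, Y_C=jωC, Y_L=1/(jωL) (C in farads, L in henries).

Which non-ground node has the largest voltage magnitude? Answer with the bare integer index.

Apply KCL at each of the 6 non-ground nodes and solve the resulting linear system.
Node n1: branches {R8, I2, R11, V2} → V_1 = 13.55-0.3725j
Node n2: branches {R4, I1, R12, R14, C1} → V_2 = 12.12-0.3947j
Node n3: branches {R3, R4, R10, R12, R13, R14, R15, V2} → V_3 = 12.10-0.3725j
Node n4: branches {R9, I2, R13} → V_4 = 8.339-0.2754j
Node n5: branches {R2, R3, R5, R6, R7, L1, R11, V1} → V_5 = -0.03677-0.2751j
Node n6: branches {R1, R6, R8, R9, V1} → V_6 = 9.423-0.2751j
Source currents: i(V1)=-2.104+0.0002559j, i(V2)=0.04109+0.003290j

1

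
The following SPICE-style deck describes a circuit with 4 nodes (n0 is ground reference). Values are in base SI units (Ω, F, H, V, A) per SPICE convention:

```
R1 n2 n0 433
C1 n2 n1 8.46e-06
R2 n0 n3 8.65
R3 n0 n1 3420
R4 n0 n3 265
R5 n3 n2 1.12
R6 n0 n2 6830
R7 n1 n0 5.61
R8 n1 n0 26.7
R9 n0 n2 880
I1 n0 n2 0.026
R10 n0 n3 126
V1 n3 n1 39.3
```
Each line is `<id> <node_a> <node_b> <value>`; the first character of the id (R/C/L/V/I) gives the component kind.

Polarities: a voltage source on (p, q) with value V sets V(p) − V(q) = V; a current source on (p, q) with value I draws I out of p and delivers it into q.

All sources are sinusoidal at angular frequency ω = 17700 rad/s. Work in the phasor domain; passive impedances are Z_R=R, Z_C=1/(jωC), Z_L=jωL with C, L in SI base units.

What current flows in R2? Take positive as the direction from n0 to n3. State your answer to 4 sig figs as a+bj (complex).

MNA unknowns: 3 node voltages V₁..V_3 plus 1 source current (V1)
R1: Y=0.002309+0.000j on G[2,0]
C1: Y=0.000+0.1497j on G[2,1]
R2: Y=0.1156+0.000j on G[0,3]
R3: Y=0.0002924+0.000j on G[0,1]
R4: Y=0.003774+0.000j on G[0,3]
R5: Y=0.8929+0.000j on G[3,2]
R6: Y=0.0001464+0.000j on G[0,2]
R7: Y=0.1783+0.000j on G[1,0]
R8: Y=0.03745+0.000j on G[1,0]
R9: Y=0.001136+0.000j on G[0,2]
I1: z[0]−=0.026, z[2]+=0.026
R10: Y=0.007937+0.000j on G[0,3]
V1: row V3−V1=39.3, i_V1 at 3,1
solve → V1=-14.74+0.06602j, V2=23.42-6.309j, V3=24.56+0.06602j
aux → i_V1=-4.139-5.701j

-2.839-0.007632j A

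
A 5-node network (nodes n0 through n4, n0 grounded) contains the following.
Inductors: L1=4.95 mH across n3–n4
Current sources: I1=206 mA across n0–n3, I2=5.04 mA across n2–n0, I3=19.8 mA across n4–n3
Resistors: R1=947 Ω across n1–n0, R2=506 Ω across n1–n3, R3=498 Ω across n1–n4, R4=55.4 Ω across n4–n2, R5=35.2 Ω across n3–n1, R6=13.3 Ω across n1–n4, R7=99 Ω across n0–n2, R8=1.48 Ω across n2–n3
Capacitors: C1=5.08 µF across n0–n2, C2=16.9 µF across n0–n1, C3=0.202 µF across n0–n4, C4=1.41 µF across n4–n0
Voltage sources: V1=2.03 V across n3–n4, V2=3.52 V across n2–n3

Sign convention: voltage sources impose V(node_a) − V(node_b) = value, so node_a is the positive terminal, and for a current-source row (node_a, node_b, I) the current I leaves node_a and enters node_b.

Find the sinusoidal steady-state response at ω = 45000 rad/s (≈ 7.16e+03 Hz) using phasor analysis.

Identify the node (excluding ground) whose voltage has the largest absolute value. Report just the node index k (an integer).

Apply KCL at each of the 4 non-ground nodes and solve the resulting linear system.
Node n1: branches {R1, R2, R3, C2, R5, R6} → V_1 = -0.2709+0.3723j
Node n2: branches {I2, C1, R4, R7, R8, V2} → V_2 = 2.071-1.539j
Node n3: branches {L1, I1, R2, I3, R5, R8, V1, V2} → V_3 = -1.449-1.539j
Node n4: branches {L1, R3, R4, C3, I3, R6, C4, V1} → V_4 = -3.479-1.539j
Source currents: i(V1)=-0.2164-0.3908j, i(V2)=-2.856-0.4580j

4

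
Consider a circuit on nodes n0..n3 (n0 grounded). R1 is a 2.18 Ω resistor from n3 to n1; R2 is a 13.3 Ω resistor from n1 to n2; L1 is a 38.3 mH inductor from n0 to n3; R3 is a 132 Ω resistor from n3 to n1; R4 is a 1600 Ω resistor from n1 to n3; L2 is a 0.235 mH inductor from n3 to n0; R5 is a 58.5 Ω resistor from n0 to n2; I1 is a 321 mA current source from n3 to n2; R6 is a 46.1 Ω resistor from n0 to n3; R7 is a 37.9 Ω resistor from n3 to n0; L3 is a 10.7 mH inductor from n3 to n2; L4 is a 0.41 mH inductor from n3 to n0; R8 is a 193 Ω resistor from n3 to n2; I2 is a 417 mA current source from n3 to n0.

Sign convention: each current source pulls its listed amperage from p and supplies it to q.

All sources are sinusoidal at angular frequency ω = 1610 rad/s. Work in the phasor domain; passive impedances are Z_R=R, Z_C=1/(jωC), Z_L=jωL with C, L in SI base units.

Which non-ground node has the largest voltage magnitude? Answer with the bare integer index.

MNA unknowns: 3 node voltages V₁..V_3
R1: Y=0.4587+0.000j on G[3,1]
R2: Y=0.07519+0.000j on G[1,2]
L1: Y=0.000-0.01622j on G[0,3]
R3: Y=0.007576+0.000j on G[3,1]
R4: Y=0.0006250+0.000j on G[1,3]
L2: Y=0.000-2.643j on G[3,0]
R5: Y=0.01709+0.000j on G[0,2]
I1: z[3]−=0.321, z[2]+=0.321
R6: Y=0.02169+0.000j on G[0,3]
R7: Y=0.02639+0.000j on G[3,0]
L3: Y=0.000-0.05805j on G[3,2]
L4: Y=0.000-1.515j on G[3,0]
R8: Y=0.005181+0.000j on G[3,2]
I2: z[3]−=0.417, z[0]+=0.417
solve → V1=0.3579+0.1278j, V2=2.547+1.607j, V3=0.005308-0.1104j

2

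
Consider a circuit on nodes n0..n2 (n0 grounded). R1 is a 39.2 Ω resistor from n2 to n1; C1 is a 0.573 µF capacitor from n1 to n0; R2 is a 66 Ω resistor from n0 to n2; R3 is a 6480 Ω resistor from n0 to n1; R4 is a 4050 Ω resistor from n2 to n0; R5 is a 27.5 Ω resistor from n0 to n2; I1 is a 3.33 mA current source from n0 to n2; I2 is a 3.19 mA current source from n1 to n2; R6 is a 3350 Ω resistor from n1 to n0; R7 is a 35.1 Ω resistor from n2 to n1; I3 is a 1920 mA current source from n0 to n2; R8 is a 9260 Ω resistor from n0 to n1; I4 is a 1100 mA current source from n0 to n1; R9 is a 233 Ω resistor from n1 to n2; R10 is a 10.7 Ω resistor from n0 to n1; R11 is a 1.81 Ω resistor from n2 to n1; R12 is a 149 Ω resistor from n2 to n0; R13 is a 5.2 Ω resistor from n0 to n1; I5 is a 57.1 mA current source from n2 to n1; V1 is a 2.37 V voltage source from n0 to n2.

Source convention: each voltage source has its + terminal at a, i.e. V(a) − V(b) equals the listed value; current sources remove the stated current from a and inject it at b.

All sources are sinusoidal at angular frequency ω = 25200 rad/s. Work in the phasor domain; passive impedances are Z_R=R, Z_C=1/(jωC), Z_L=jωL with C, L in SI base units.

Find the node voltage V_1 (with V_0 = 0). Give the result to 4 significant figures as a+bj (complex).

Apply KCL at each of the 2 non-ground nodes and solve the resulting linear system.
Node n1: branches {R1, C1, R3, I2, R6, R7, R8, I4, R9, R10, R11, R13, I5} → V_1 = -0.3272+0.005267j
Node n2: branches {R1, R2, R4, R5, I1, I2, R7, I3, R9, R11, R12, I5, V1} → V_2 = -2.370+0.000j
Source currents: i(V1)=-3.256-0.003217j

-0.3272+0.005267j V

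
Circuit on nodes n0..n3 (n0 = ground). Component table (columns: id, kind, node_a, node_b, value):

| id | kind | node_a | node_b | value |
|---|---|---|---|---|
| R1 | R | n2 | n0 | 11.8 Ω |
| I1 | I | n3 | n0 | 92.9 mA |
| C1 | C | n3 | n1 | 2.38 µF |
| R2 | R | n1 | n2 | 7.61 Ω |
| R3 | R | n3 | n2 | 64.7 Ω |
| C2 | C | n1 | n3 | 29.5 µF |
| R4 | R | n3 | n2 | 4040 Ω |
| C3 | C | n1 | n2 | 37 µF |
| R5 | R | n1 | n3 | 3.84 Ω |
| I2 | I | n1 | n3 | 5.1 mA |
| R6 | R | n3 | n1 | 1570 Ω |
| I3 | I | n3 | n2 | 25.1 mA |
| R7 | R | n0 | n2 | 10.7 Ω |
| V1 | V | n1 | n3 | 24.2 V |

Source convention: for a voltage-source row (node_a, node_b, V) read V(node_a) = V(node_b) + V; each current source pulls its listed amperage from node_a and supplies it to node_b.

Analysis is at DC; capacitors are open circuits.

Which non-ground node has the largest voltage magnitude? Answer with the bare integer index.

MNA unknowns: 3 node voltages V₁..V_3 plus 1 source current (V1)
R1: Y=0.08475 on G[2,0]
I1: z[3]−=0.0929, z[0]+=0.0929
C1: Y=0.000 on G[3,1]
R2: Y=0.1314 on G[1,2]
R3: Y=0.01546 on G[3,2]
C2: Y=0.000 on G[1,3]
R4: Y=0.0002475 on G[3,2]
C3: Y=0.000 on G[1,2]
R5: Y=0.2604 on G[1,3]
I2: z[1]−=0.0051, z[3]+=0.0051
R6: Y=0.0006369 on G[3,1]
I3: z[3]−=0.0251, z[2]+=0.0251
R7: Y=0.09346 on G[0,2]
V1: row V1−V3=24.2, i_V1 at 1,3
solve → V1=1.260, V2=-0.5213, V3=-22.94
aux → i_V1=-6.557

3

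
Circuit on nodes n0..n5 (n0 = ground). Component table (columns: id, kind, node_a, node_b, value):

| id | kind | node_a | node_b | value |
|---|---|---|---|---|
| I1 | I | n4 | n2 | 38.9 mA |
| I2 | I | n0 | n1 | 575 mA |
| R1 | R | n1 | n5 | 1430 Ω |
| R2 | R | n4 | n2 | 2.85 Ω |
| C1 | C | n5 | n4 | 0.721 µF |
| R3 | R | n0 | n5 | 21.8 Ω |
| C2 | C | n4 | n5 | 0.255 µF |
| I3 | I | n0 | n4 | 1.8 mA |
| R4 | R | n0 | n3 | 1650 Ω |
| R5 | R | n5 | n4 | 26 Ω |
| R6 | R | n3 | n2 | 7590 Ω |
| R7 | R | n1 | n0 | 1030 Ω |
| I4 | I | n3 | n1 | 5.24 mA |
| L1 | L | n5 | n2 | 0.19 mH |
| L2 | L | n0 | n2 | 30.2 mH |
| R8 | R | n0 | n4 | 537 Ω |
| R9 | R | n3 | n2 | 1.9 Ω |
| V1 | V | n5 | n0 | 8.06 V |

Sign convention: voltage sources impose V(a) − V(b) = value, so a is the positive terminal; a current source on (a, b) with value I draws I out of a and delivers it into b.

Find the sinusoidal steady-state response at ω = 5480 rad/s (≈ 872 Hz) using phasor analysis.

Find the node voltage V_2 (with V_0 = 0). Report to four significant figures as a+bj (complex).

8.008-0.01666j V

Element admittances at ω=5480 rad/s:
  I1: injects 0.0389 A into n2 (from n4)
  I2: injects 0.575 A into n1 (from n0)
  Y(R1) = 0.0006993+0.000j S between n1,n5
  Y(R2) = 0.3509+0.000j S between n4,n2
  Y(C1) = 0.000+0.003951j S between n5,n4
  Y(R3) = 0.04587+0.000j S between n0,n5
  Y(C2) = 0.000+0.001397j S between n4,n5
  I3: injects 0.0018 A into n4 (from n0)
  Y(R4) = 0.0006061+0.000j S between n0,n3
  Y(R5) = 0.03846+0.000j S between n5,n4
  Y(R6) = 0.0001318+0.000j S between n3,n2
  Y(R7) = 0.0009709+0.000j S between n1,n0
  I4: injects 0.00524 A into n1 (from n3)
  Y(L1) = 0.000-0.9604j S between n5,n2
  Y(L2) = 0.000-0.006042j S between n0,n2
  Y(R8) = 0.001862+0.000j S between n0,n4
  Y(R9) = 0.5263+0.000j S between n3,n2
  V1: constraint V(n5)−V(n0) = 8.06
Assemble and solve the 6×6 MNA system:
  V(n1)=350.8+0.000j  V(n2)=8.008-0.01666j  V(n3)=7.989-0.01664j  V(n4)=7.880-0.01248j  V(n5)=8.060+0.000j
  i(V1)=-0.1529+0.04842j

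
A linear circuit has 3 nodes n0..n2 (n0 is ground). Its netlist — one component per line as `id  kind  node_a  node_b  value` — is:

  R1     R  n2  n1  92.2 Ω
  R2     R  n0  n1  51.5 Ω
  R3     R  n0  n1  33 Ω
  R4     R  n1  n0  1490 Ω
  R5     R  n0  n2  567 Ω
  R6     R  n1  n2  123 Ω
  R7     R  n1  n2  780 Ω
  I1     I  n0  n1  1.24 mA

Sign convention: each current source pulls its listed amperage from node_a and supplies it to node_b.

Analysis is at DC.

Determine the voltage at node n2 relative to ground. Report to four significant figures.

MNA unknowns: 2 node voltages V₁..V_2
R1: Y=0.01085 on G[2,1]
R2: Y=0.01942 on G[0,1]
R3: Y=0.03030 on G[0,1]
R4: Y=0.0006711 on G[1,0]
R5: Y=0.001764 on G[0,2]
R6: Y=0.008130 on G[1,2]
R7: Y=0.001282 on G[1,2]
I1: z[0]−=0.00124, z[1]+=0.00124
solve → V1=0.02384, V2=0.02193

0.02193 V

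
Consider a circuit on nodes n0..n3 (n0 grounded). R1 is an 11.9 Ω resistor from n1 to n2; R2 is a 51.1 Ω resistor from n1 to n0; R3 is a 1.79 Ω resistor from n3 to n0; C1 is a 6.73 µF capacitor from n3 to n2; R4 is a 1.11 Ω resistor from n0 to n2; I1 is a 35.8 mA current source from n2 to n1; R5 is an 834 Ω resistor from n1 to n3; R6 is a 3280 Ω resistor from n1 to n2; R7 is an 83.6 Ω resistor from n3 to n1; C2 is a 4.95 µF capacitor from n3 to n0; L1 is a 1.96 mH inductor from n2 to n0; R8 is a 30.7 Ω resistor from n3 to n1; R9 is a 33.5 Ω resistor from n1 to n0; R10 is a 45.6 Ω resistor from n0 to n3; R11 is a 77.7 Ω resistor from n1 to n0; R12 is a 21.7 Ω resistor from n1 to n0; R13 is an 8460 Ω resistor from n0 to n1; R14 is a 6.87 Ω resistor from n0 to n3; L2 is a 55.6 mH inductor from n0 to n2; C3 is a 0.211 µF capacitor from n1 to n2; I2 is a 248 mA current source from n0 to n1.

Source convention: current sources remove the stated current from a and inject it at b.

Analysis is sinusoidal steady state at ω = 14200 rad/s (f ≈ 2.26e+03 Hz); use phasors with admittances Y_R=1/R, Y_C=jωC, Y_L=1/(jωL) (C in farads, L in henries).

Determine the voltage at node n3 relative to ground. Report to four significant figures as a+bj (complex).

MNA unknowns: 3 node voltages V₁..V_3
R1: Y=0.08403+0.000j on G[1,2]
R2: Y=0.01957+0.000j on G[1,0]
R3: Y=0.5587+0.000j on G[3,0]
C1: Y=0.000+0.09557j on G[3,2]
R4: Y=0.9009+0.000j on G[0,2]
I1: z[2]−=0.0358, z[1]+=0.0358
R5: Y=0.001199+0.000j on G[1,3]
R6: Y=0.0003049+0.000j on G[1,2]
R7: Y=0.01196+0.000j on G[3,1]
C2: Y=0.000+0.07029j on G[3,0]
L1: Y=0.000-0.03593j on G[2,0]
R8: Y=0.03257+0.000j on G[3,1]
R9: Y=0.02985+0.000j on G[1,0]
R10: Y=0.02193+0.000j on G[0,3]
R11: Y=0.01287+0.000j on G[1,0]
R12: Y=0.04608+0.000j on G[1,0]
R13: Y=0.0001182+0.000j on G[0,1]
R14: Y=0.1456+0.000j on G[0,3]
L2: Y=0.000-0.001267j on G[0,2]
C3: Y=0.000+0.002996j on G[1,2]
I2: z[0]−=0.248, z[1]+=0.248
solve → V1=1.228-0.01418j, V2=0.06982+0.005013j, V3=0.07053-0.007352j

0.07053-0.007352j V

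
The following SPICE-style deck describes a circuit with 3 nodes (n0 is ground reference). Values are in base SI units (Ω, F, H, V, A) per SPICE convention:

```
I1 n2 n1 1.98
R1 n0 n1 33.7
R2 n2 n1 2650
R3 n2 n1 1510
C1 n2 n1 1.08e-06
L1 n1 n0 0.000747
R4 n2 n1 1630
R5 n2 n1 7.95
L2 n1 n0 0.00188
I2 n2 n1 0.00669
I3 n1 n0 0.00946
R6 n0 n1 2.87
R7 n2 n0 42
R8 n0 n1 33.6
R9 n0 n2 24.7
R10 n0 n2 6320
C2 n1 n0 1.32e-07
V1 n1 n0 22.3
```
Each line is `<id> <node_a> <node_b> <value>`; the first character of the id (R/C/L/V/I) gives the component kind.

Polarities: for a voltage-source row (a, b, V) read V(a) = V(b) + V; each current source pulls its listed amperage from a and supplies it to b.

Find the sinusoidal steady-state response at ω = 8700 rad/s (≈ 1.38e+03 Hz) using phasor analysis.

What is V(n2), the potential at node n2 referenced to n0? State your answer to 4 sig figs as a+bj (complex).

4.499+0.8716j V

Element admittances at ω=8700 rad/s:
  I1: injects 1.98 A into n1 (from n2)
  Y(R1) = 0.02967+0.000j S between n0,n1
  Y(R2) = 0.0003774+0.000j S between n2,n1
  Y(R3) = 0.0006623+0.000j S between n2,n1
  Y(C1) = 0.000+0.009396j S between n2,n1
  Y(L1) = 0.000-0.1539j S between n1,n0
  Y(R4) = 0.0006135+0.000j S between n2,n1
  Y(R5) = 0.1258+0.000j S between n2,n1
  Y(L2) = 0.000-0.06114j S between n1,n0
  I2: injects 0.00669 A into n1 (from n2)
  I3: injects 0.00946 A into n0 (from n1)
  Y(R6) = 0.3484+0.000j S between n0,n1
  Y(R7) = 0.02381+0.000j S between n2,n0
  Y(R8) = 0.02976+0.000j S between n0,n1
  Y(R9) = 0.04049+0.000j S between n0,n2
  Y(R10) = 0.0001582+0.000j S between n0,n2
  Y(C2) = 0.000+0.001148j S between n1,n0
  V1: constraint V(n1)−V(n0) = 22.3
Assemble and solve the 3×3 MNA system:
  V(n1)=22.30+0.000j  V(n2)=4.499+0.8716j
  i(V1)=-9.395+4.713j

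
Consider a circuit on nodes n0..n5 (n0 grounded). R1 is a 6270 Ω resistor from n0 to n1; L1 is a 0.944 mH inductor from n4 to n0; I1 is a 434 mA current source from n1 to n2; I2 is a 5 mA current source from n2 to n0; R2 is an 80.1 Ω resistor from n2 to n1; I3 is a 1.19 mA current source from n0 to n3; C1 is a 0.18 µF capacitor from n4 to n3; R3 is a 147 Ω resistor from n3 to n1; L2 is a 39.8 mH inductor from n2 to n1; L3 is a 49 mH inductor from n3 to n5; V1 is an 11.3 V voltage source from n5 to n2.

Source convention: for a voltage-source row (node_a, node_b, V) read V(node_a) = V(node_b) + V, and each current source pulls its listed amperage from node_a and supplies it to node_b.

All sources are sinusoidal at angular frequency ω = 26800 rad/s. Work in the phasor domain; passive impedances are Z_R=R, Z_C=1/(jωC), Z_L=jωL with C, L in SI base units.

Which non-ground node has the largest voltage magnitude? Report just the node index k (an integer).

Element admittances at ω=26800 rad/s:
  Y(R1) = 0.0001595+0.000j S between n0,n1
  Y(L1) = 0.000-0.03953j S between n4,n0
  I1: injects 0.434 A into n2 (from n1)
  I2: injects 0.005 A into n0 (from n2)
  Y(R2) = 0.01248+0.000j S between n2,n1
  I3: injects 0.00119 A into n3 (from n0)
  Y(C1) = 0.000+0.004824j S between n4,n3
  Y(R3) = 0.006803+0.000j S between n3,n1
  Y(L2) = 0.000-0.0009375j S between n2,n1
  Y(L3) = 0.000-0.0007615j S between n3,n5
  V1: constraint V(n5)−V(n2) = 11.3
Assemble and solve the 6×6 MNA system:
  V(n1)=-1.941+5.314j  V(n2)=31.44+10.44j  V(n3)=-0.1542+0.6371j  V(n4)=0.02144-0.08856j  V(n5)=42.74+10.44j
  i(V1)=-0.007463+0.03266j

5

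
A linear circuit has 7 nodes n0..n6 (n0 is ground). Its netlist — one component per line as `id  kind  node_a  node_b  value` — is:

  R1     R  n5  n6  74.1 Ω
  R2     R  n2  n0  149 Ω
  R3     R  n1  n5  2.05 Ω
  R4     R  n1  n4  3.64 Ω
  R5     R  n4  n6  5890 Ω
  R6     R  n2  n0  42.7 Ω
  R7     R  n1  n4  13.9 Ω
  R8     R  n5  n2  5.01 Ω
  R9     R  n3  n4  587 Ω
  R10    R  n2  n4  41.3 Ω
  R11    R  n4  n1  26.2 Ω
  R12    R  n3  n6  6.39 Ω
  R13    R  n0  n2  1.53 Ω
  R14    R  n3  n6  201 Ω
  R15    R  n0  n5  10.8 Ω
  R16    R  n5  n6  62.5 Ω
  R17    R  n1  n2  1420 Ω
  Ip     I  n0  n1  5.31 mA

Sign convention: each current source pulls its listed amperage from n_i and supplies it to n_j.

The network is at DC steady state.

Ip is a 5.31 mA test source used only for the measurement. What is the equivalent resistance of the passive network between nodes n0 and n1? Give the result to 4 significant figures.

Apply KCL at each of the 6 non-ground nodes and solve the resulting linear system.
Node n1: branches {R3, R4, R7, R11, R17, Ip} → V_1 = 0.02939
Node n2: branches {R2, R6, R8, R10, R13, R17} → V_2 = 0.005098
Node n3: branches {R9, R12, R14} → V_3 = 0.02027
Node n4: branches {R4, R5, R7, R9, R10, R11} → V_4 = 0.02792
Node n5: branches {R1, R3, R8, R15, R16} → V_5 = 0.01971
Node n6: branches {R1, R5, R12, R14, R16} → V_6 = 0.02019

R_eq = 5.536 Ω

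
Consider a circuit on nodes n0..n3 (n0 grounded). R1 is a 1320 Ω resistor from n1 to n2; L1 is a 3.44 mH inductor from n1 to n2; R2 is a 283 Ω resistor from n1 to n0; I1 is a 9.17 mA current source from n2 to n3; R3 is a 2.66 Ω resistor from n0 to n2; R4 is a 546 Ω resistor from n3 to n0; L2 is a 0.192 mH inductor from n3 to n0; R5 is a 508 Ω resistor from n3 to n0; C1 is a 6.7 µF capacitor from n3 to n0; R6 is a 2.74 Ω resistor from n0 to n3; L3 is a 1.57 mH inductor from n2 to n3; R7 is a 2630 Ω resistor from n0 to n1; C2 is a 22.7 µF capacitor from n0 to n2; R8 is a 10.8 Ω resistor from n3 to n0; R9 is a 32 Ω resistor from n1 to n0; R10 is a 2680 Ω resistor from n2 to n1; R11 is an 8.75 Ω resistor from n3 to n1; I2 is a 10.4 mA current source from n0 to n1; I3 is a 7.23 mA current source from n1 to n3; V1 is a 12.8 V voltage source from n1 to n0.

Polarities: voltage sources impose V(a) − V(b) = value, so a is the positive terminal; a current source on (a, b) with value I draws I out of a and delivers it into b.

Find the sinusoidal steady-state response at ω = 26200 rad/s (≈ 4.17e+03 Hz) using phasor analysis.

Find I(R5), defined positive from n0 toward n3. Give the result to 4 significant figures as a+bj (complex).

Element admittances at ω=26200 rad/s:
  Y(R1) = 0.0007576+0.000j S between n1,n2
  Y(L1) = 0.000-0.01110j S between n1,n2
  Y(R2) = 0.003534+0.000j S between n1,n0
  I1: injects 0.00917 A into n3 (from n2)
  Y(R3) = 0.3759+0.000j S between n0,n2
  Y(R4) = 0.001832+0.000j S between n3,n0
  Y(L2) = 0.000-0.1988j S between n3,n0
  Y(R5) = 0.001969+0.000j S between n3,n0
  Y(C1) = 0.000+0.1755j S between n3,n0
  Y(R6) = 0.3650+0.000j S between n0,n3
  Y(L3) = 0.000-0.02431j S between n2,n3
  Y(R7) = 0.0003802+0.000j S between n0,n1
  Y(C2) = 0.000+0.5947j S between n0,n2
  Y(R8) = 0.09259+0.000j S between n3,n0
  Y(R9) = 0.03125+0.000j S between n1,n0
  Y(R10) = 0.0003731+0.000j S between n2,n1
  Y(R11) = 0.1143+0.000j S between n3,n1
  I2: injects 0.0104 A into n1 (from n0)
  I3: injects 0.00723 A into n3 (from n1)
  V1: constraint V(n1)−V(n0) = 12.8
Assemble and solve the 4×4 MNA system:
  V(n1)=12.80+0.000j  V(n2)=-0.2418-0.1820j  V(n3)=2.544+0.2204j
  i(V1)=-1.636+0.1697j

-0.005008-0.0004338j A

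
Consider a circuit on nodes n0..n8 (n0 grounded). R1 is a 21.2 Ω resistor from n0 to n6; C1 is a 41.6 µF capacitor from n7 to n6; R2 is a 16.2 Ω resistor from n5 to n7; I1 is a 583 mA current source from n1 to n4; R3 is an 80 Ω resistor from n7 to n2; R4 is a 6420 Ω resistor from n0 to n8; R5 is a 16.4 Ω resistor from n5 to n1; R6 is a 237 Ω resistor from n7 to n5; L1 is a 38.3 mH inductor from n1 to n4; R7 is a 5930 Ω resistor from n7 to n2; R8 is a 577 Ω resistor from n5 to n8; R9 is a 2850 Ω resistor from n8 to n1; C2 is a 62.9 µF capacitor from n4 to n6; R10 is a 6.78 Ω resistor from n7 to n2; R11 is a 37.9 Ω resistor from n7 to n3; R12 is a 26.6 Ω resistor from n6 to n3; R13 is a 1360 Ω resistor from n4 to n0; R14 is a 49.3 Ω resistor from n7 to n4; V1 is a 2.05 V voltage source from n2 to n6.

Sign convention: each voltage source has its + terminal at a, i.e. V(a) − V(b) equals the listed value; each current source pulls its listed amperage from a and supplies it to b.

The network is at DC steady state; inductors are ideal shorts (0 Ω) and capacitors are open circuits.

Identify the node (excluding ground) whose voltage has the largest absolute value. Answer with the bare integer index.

Element admittances at DC:
  Y(R1) = 0.04717 S between n0,n6
  Y(C1) = 0.000 S between n7,n6
  Y(R2) = 0.06173 S between n5,n7
  I1: injects 0.583 A into n4 (from n1)
  Y(R3) = 0.01250 S between n7,n2
  Y(R4) = 0.0001558 S between n0,n8
  Y(R5) = 0.06098 S between n5,n1
  Y(R6) = 0.004219 S between n7,n5
  L1: short n1↔n4 (DC inductor)
  Y(R7) = 0.0001686 S between n7,n2
  Y(R8) = 0.001733 S between n5,n8
  Y(R9) = 0.0003509 S between n8,n1
  Y(C2) = 0.000 S between n4,n6
  Y(R10) = 0.1475 S between n7,n2
  Y(R11) = 0.02639 S between n7,n3
  Y(R12) = 0.03759 S between n6,n3
  Y(R13) = 0.0007353 S between n4,n0
  Y(R14) = 0.02028 S between n7,n4
  V1: constraint V(n2)−V(n6) = 2.05
Assemble and solve the 10×10 MNA system:
  V(n1)=1.798  V(n2)=2.016  V(n3)=0.7335  V(n4)=1.798  V(n5)=1.811  V(n6)=-0.03359  V(n7)=1.826  V(n8)=1.683
  i(L1)=-0.5823  i(V1)=-0.03042

2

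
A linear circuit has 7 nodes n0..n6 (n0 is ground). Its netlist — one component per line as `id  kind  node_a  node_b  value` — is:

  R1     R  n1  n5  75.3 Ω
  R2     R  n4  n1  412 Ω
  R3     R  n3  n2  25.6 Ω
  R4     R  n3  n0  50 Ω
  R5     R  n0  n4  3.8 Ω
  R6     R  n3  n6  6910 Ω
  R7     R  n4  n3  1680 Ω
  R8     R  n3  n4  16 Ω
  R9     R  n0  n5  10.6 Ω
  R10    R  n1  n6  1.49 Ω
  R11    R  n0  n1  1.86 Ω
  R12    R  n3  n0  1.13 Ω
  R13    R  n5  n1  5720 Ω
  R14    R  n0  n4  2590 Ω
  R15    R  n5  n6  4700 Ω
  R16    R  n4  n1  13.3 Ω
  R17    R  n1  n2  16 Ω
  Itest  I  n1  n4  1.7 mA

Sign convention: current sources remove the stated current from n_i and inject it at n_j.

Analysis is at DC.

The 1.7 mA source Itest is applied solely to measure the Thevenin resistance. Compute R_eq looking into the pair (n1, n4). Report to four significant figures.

R_eq = 3.512 Ω

Element admittances at DC:
  Y(R1) = 0.01328 S between n1,n5
  Y(R2) = 0.002427 S between n4,n1
  Y(R3) = 0.03906 S between n3,n2
  Y(R4) = 0.02000 S between n3,n0
  Y(R5) = 0.2632 S between n0,n4
  Y(R6) = 0.0001447 S between n3,n6
  Y(R7) = 0.0005952 S between n4,n3
  Y(R8) = 0.06250 S between n3,n4
  Y(R9) = 0.09434 S between n0,n5
  Y(R10) = 0.6711 S between n1,n6
  Y(R11) = 0.5376 S between n0,n1
  Y(R12) = 0.8850 S between n3,n0
  Y(R13) = 0.0001748 S between n5,n1
  Y(R14) = 0.0003861 S between n0,n4
  Y(R15) = 0.0002128 S between n5,n6
  Y(R16) = 0.07519 S between n4,n1
  Y(R17) = 0.06250 S between n1,n2
  Itest: injects 0.0017 A into n4 (from n1)
Assemble and solve the 6×6 MNA system:
  V(n1)=-0.002147  V(n2)=-0.001248  V(n3)=0.0001908  V(n4)=0.003823  V(n5)=-0.0002717  V(n6)=-0.002146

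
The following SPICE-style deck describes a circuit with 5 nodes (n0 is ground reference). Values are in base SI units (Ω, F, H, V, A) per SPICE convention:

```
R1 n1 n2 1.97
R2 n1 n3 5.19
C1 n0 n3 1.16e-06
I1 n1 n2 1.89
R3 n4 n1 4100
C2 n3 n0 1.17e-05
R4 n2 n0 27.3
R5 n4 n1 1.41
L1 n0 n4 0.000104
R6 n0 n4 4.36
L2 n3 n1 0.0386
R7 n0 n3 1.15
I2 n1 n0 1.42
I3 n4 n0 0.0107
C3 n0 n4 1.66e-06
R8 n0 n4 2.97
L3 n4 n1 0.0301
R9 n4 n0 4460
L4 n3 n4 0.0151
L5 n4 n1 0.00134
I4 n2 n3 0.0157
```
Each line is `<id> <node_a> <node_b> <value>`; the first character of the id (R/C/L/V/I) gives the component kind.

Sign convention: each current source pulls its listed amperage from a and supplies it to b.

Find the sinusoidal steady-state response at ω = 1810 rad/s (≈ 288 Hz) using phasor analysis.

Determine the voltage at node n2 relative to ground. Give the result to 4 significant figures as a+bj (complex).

2.082-0.8135j V

Apply KCL at each of the 4 non-ground nodes and solve the resulting linear system.
Node n1: branches {R1, R2, I1, R3, R5, L2, I2, L3, L5} → V_1 = -1.461-0.8722j
Node n2: branches {R1, I1, R4, I4} → V_2 = 2.082-0.8135j
Node n3: branches {R2, C1, C2, L2, R7, L4, I4} → V_3 = -0.2663-0.1435j
Node n4: branches {R3, R5, L1, R6, I3, C3, R8, L3, R9, L4, L5} → V_4 = -0.05535-0.2349j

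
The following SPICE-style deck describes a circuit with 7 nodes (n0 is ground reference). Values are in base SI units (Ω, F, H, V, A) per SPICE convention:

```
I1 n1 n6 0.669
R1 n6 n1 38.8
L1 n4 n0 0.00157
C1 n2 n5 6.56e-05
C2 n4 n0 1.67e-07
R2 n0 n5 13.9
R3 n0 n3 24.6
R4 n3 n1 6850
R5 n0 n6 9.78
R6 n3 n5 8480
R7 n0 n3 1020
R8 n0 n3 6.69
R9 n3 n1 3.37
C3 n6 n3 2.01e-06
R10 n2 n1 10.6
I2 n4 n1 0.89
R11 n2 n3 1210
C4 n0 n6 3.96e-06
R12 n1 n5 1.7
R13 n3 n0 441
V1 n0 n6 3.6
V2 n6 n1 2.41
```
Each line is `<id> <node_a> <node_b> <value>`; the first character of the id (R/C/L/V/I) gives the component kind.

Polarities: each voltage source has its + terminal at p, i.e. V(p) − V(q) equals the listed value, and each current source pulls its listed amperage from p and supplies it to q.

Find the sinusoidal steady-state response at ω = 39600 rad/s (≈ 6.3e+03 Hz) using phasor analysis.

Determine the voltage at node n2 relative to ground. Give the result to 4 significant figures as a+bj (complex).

Element admittances at ω=39600 rad/s:
  I1: injects 0.669 A into n6 (from n1)
  Y(R1) = 0.02577+0.000j S between n6,n1
  Y(L1) = 0.000-0.01608j S between n4,n0
  Y(C1) = 0.000+2.598j S between n2,n5
  Y(C2) = 0.000+0.006613j S between n4,n0
  Y(R2) = 0.07194+0.000j S between n0,n5
  Y(R3) = 0.04065+0.000j S between n0,n3
  Y(R4) = 0.0001460+0.000j S between n3,n1
  Y(R5) = 0.1022+0.000j S between n0,n6
  Y(R6) = 0.0001179+0.000j S between n3,n5
  Y(R7) = 0.0009804+0.000j S between n0,n3
  Y(R8) = 0.1495+0.000j S between n0,n3
  Y(R9) = 0.2967+0.000j S between n3,n1
  Y(C3) = 0.000+0.07960j S between n6,n3
  Y(R10) = 0.09434+0.000j S between n2,n1
  I2: injects 0.89 A into n1 (from n4)
  Y(R11) = 0.0008264+0.000j S between n2,n3
  Y(C4) = 0.000+0.1568j S between n0,n6
  Y(R12) = 0.5882+0.000j S between n1,n5
  Y(R13) = 0.002268+0.000j S between n3,n0
  V1: constraint V(n0)−V(n6) = 3.6
  V2: constraint V(n6)−V(n1) = 2.41
Assemble and solve the 8×8 MNA system:
  V(n1)=-6.010+0.000j  V(n2)=-5.435+0.01775j  V(n3)=-3.642+0.006801j  V(n4)=0.000-93.97j  V(n5)=-5.435-0.002549j  V(n6)=-3.600+0.000j
  i(V1)=-2.353-0.5634j  i(V2)=-1.379-0.002194j

-5.435+0.01775j V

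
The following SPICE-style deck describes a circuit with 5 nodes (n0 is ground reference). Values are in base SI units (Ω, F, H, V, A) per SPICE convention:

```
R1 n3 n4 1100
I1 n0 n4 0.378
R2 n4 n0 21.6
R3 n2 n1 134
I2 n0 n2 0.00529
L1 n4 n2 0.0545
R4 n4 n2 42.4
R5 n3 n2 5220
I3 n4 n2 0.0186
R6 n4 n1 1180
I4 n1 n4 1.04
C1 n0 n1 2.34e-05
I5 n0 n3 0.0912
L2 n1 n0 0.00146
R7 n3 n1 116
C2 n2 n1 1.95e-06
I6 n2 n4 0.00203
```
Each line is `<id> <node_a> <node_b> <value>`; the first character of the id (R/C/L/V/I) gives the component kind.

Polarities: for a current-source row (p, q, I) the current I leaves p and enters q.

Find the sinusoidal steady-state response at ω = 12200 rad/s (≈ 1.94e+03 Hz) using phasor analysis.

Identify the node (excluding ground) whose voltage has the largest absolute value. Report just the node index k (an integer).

4

Apply KCL at each of the 4 non-ground nodes and solve the resulting linear system.
Node n1: branches {R3, R6, I4, C1, L2, R7, C2} → V_1 = 0.5283+2.528j
Node n2: branches {R3, I2, L1, R4, R5, I3, C2, I6} → V_2 = 9.659-8.946j
Node n3: branches {R1, R5, I5, R7} → V_3 = 12.17+1.821j
Node n4: branches {R1, I1, R2, L1, R4, I3, R6, I4, I6} → V_4 = 22.77-2.617j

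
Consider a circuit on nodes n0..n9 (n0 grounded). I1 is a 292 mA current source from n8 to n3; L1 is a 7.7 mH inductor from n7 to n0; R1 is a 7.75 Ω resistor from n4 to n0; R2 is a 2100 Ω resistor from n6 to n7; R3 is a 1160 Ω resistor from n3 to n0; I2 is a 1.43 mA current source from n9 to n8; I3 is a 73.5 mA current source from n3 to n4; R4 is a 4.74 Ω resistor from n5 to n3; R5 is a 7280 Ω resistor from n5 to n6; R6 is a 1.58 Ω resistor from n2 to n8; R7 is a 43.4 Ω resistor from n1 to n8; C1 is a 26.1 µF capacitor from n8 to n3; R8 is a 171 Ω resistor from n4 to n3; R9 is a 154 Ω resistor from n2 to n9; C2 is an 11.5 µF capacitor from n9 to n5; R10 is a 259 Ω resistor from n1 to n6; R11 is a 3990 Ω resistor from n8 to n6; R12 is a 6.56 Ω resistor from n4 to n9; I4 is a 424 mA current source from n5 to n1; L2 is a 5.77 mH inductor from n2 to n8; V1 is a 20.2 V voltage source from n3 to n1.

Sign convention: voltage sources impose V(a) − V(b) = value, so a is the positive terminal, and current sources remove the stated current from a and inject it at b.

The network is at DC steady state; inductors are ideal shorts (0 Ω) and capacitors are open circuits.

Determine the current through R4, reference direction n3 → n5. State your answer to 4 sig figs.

0.4263 A

Element admittances at DC:
  I1: injects 0.292 A into n3 (from n8)
  L1: short n7↔n0 (DC inductor)
  Y(R1) = 0.1290 S between n4,n0
  Y(R2) = 0.0004762 S between n6,n7
  Y(R3) = 0.0008621 S between n3,n0
  I2: injects 0.00143 A into n8 (from n9)
  I3: injects 0.0735 A into n4 (from n3)
  Y(R4) = 0.2110 S between n5,n3
  Y(R5) = 0.0001374 S between n5,n6
  Y(R6) = 0.6329 S between n2,n8
  Y(R7) = 0.02304 S between n1,n8
  Y(C1) = 0.000 S between n8,n3
  Y(R8) = 0.005848 S between n4,n3
  Y(R9) = 0.006494 S between n2,n9
  Y(C2) = 0.000 S between n9,n5
  Y(R10) = 0.003861 S between n1,n6
  Y(R11) = 0.0002506 S between n8,n6
  Y(R12) = 0.1524 S between n4,n9
  I4: injects 0.424 A into n1 (from n5)
  L2: short n2↔n8 (DC inductor)
  V1: constraint V(n3)−V(n1) = 20.2
Assemble and solve the 12×12 MNA system:
  V(n1)=-12.17  V(n2)=-19.44  V(n3)=8.033  V(n4)=-0.01382  V(n5)=6.012  V(n6)=-10.80  V(n7)=0.000  V(n8)=-19.44  V(n9)=-0.8164
  i(L1)=-0.005142  i(L2)=0.1209  i(V1)=-0.2618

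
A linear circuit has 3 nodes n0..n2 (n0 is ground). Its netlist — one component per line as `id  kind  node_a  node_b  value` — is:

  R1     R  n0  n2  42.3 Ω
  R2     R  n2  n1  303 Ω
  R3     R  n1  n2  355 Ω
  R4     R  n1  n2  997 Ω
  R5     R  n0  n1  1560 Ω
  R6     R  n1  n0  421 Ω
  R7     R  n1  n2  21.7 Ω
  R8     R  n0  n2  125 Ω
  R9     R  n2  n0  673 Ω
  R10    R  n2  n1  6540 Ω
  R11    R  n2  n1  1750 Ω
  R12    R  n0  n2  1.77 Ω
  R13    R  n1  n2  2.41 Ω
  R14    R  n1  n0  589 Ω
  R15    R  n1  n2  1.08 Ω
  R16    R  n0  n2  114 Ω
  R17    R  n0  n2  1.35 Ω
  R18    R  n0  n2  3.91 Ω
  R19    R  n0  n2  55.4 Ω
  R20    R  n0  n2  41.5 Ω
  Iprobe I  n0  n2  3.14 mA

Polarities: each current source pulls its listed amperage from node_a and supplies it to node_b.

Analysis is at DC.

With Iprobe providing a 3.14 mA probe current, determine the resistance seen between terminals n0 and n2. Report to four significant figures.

MNA unknowns: 2 node voltages V₁..V_2
R1: Y=0.02364 on G[0,2]
R2: Y=0.003300 on G[2,1]
R3: Y=0.002817 on G[1,2]
R4: Y=0.001003 on G[1,2]
R5: Y=0.0006410 on G[0,1]
R6: Y=0.002375 on G[1,0]
R7: Y=0.04608 on G[1,2]
R8: Y=0.008000 on G[0,2]
R9: Y=0.001486 on G[2,0]
R10: Y=0.0001529 on G[2,1]
R11: Y=0.0005714 on G[2,1]
R12: Y=0.5650 on G[0,2]
R13: Y=0.4149 on G[1,2]
R14: Y=0.001698 on G[1,0]
R15: Y=0.9259 on G[1,2]
R16: Y=0.008772 on G[0,2]
R17: Y=0.7407 on G[0,2]
R18: Y=0.2558 on G[0,2]
R19: Y=0.01805 on G[0,2]
R20: Y=0.02410 on G[0,2]
Iprobe: z[0]−=0.00314, z[2]+=0.00314
solve → V1=0.001896, V2=0.001903

R_eq = 0.6060 Ω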